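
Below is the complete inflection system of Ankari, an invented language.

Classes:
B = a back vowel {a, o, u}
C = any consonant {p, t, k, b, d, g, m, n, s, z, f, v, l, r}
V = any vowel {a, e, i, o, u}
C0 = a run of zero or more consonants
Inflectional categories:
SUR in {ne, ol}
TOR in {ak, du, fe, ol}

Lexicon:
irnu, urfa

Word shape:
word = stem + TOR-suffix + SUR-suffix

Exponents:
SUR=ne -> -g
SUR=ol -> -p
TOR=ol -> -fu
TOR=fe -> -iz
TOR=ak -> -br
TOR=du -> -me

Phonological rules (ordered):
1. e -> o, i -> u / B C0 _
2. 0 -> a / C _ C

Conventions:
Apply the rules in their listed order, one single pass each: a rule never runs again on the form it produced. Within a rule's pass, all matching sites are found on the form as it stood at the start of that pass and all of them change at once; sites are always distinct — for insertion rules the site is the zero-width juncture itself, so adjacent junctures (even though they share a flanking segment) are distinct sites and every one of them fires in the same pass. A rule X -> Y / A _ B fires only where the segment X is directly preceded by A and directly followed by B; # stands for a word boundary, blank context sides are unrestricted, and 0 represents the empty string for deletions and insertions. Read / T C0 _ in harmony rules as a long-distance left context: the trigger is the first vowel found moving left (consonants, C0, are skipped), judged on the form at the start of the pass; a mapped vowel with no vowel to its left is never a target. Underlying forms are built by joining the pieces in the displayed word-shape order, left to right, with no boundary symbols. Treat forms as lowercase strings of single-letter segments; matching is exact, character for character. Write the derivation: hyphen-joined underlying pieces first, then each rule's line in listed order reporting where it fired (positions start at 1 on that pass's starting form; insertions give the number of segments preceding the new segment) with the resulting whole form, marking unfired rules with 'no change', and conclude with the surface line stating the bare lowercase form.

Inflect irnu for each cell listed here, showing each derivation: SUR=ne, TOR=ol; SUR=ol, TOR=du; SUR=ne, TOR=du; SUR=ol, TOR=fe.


cell SUR=ne, TOR=ol:
underlying: irnu-fu-g
1. e -> o, i -> u / B C0 _: no change
2. 0 -> a / C _ C: inserts after position(s) 2: iranufug
surface: iranufug

cell SUR=ol, TOR=du:
underlying: irnu-me-p
1. e -> o, i -> u / B C0 _: fires at position(s) 6: irnumop
2. 0 -> a / C _ C: inserts after position(s) 2: iranumop
surface: iranumop

cell SUR=ne, TOR=du:
underlying: irnu-me-g
1. e -> o, i -> u / B C0 _: fires at position(s) 6: irnumog
2. 0 -> a / C _ C: inserts after position(s) 2: iranumog
surface: iranumog

cell SUR=ol, TOR=fe:
underlying: irnu-iz-p
1. e -> o, i -> u / B C0 _: fires at position(s) 5: irnuuzp
2. 0 -> a / C _ C: inserts after position(s) 2, 6: iranuuzap
surface: iranuuzap


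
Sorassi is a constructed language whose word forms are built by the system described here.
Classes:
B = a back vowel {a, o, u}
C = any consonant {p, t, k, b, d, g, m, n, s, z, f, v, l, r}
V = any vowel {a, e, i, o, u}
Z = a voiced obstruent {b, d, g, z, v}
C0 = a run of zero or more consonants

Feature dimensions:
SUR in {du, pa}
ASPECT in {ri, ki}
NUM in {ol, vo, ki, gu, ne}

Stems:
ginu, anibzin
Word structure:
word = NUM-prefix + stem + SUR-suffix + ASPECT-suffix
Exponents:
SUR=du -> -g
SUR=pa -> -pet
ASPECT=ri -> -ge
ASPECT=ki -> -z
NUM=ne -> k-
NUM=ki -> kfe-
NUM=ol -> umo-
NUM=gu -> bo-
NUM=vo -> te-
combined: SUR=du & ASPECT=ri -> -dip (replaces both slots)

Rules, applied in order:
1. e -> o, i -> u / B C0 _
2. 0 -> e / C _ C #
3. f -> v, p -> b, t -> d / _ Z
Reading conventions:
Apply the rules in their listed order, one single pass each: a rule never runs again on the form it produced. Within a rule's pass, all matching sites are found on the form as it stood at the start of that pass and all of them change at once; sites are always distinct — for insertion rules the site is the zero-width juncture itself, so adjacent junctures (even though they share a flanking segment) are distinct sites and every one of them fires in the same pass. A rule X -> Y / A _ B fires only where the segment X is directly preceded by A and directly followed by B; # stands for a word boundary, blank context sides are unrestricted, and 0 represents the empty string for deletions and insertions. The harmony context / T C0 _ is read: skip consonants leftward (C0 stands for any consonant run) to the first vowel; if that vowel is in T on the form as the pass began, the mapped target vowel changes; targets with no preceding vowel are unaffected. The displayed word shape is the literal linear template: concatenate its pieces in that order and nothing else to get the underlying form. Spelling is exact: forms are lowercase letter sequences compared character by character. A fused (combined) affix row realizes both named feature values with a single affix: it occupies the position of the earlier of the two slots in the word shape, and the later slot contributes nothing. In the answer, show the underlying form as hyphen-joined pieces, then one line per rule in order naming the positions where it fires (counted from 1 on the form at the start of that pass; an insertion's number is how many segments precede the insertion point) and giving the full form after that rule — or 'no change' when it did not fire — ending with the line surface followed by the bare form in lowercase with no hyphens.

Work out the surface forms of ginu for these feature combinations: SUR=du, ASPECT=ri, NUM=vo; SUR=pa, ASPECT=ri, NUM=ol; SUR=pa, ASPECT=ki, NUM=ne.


cell SUR=du, ASPECT=ri, NUM=vo:
underlying: te-ginu-dip
1. e -> o, i -> u / B C0 _: fires at position(s) 8: teginudup
2. 0 -> e / C _ C #: no change
3. f -> v, p -> b, t -> d / _ Z: no change
surface: teginudup

cell SUR=pa, ASPECT=ri, NUM=ol:
underlying: umo-ginu-pet-ge
1. e -> o, i -> u / B C0 _: fires at position(s) 5, 9: umogunupotge
2. 0 -> e / C _ C #: no change
3. f -> v, p -> b, t -> d / _ Z: fires at position(s) 10: umogunupodge
surface: umogunupodge

cell SUR=pa, ASPECT=ki, NUM=ne:
underlying: k-ginu-pet-z
1. e -> o, i -> u / B C0 _: fires at position(s) 7: kginupotz
2. 0 -> e / C _ C #: inserts after position(s) 8: kginupotez
3. f -> v, p -> b, t -> d / _ Z: no change
surface: kginupotez


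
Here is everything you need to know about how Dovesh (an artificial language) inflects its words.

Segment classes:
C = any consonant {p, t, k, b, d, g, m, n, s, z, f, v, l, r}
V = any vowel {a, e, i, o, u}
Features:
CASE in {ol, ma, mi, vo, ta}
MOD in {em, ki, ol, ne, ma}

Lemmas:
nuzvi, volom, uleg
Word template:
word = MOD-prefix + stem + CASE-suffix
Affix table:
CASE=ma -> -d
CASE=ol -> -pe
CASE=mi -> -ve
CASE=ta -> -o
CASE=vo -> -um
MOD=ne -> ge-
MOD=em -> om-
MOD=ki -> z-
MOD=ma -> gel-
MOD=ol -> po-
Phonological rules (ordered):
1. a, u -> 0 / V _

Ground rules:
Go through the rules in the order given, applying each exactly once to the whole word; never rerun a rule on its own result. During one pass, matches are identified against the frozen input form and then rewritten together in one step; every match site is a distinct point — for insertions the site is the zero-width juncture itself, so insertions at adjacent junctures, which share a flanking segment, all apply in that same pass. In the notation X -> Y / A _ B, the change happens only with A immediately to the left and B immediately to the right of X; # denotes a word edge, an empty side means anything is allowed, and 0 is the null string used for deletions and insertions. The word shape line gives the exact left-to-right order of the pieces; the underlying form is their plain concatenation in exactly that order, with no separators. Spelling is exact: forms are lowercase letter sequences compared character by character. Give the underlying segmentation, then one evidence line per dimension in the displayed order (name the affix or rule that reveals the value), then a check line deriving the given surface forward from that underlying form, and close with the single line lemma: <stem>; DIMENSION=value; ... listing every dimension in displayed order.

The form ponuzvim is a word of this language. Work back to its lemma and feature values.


underlying: po-nuzvi-um
CASE=vo - signalled by the affix -um
MOD=ol - signalled by the affix po-
check: ponuzvium -> ponuzvim
lemma: nuzvi; CASE=vo; MOD=ol


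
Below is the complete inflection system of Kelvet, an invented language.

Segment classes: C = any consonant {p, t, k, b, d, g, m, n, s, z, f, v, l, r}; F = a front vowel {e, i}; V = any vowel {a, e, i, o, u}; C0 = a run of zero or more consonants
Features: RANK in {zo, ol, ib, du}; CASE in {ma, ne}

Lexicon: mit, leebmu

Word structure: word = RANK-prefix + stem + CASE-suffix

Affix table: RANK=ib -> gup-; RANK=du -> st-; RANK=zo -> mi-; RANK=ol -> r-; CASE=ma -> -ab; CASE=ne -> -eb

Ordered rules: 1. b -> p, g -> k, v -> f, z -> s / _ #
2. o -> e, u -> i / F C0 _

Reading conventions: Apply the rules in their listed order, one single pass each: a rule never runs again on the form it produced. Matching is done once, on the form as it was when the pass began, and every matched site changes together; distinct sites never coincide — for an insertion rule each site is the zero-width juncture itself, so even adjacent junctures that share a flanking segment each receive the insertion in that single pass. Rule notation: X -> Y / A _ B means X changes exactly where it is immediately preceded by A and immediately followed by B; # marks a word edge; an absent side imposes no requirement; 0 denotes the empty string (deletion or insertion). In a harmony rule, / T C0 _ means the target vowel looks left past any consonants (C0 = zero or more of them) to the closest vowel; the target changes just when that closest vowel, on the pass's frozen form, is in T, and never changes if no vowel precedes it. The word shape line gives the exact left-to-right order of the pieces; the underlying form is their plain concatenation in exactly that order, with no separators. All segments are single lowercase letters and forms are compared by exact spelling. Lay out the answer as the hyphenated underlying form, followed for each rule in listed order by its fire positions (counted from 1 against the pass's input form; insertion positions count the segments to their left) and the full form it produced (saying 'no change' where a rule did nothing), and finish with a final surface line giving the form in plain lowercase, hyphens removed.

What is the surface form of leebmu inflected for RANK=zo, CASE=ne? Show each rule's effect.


underlying: mi-leebmu-eb
1. b -> p, g -> k, v -> f, z -> s / _ #: fires at position(s) 10: mileebmuep
2. o -> e, u -> i / F C0 _: fires at position(s) 8: mileebmiep
surface: mileebmiep


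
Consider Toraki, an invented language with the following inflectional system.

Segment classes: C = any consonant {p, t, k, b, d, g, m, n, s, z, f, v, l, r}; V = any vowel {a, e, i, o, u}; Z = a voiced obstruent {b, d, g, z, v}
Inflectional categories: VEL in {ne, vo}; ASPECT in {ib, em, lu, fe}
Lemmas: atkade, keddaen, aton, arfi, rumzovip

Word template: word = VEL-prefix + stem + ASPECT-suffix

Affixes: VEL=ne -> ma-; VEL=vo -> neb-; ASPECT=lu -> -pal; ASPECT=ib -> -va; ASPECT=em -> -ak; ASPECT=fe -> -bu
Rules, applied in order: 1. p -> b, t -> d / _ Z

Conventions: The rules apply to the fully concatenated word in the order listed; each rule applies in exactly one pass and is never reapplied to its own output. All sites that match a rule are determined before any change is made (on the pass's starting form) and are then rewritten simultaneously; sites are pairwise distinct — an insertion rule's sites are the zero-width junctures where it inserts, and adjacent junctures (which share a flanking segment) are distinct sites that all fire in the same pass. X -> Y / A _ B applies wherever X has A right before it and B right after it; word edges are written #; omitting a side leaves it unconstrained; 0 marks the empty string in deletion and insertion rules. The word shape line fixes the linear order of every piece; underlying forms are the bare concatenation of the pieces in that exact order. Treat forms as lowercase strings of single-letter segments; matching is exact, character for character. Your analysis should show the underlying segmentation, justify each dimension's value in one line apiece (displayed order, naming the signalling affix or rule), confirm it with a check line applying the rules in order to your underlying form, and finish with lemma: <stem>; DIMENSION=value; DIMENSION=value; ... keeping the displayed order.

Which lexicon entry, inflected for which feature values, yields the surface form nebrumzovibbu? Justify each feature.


underlying: neb-rumzovip-bu
VEL=vo - signalled by the affix neb-
ASPECT=fe - signalled by the affix -bu
check: nebrumzovipbu -> nebrumzovibbu
lemma: rumzovip; VEL=vo; ASPECT=fe


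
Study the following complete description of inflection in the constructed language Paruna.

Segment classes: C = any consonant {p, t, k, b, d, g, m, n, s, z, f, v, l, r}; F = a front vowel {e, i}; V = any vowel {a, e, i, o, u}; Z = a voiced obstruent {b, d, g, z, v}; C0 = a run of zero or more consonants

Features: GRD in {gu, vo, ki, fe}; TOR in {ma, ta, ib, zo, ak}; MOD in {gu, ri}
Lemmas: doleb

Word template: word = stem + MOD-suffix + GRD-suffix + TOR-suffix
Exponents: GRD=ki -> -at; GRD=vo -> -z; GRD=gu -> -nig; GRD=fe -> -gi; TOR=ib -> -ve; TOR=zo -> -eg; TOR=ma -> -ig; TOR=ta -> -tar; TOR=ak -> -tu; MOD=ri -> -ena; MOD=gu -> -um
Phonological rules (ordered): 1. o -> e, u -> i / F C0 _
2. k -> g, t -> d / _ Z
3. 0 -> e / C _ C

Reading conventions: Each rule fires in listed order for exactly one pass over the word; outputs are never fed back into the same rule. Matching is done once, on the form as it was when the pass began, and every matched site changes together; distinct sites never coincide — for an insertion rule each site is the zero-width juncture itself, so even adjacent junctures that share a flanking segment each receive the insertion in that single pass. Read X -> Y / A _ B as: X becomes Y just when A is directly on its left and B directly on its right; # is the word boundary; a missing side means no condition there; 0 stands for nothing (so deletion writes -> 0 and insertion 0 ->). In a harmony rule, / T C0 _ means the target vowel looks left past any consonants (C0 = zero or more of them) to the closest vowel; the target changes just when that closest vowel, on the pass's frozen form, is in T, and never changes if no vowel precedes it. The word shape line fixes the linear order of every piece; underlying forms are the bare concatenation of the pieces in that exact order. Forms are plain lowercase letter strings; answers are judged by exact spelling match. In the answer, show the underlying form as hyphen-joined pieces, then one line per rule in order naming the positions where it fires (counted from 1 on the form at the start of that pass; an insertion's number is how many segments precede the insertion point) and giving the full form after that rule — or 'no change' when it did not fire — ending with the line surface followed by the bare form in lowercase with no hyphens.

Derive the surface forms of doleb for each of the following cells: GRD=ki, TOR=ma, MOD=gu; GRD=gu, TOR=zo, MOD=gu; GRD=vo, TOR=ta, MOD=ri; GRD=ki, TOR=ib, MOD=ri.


cell GRD=ki, TOR=ma, MOD=gu:
underlying: doleb-um-at-ig
1. o -> e, u -> i / F C0 _: fires at position(s) 6: dolebimatig
2. k -> g, t -> d / _ Z: no change
3. 0 -> e / C _ C: no change
surface: dolebimatig

cell GRD=gu, TOR=zo, MOD=gu:
underlying: doleb-um-nig-eg
1. o -> e, u -> i / F C0 _: fires at position(s) 6: dolebimnigeg
2. k -> g, t -> d / _ Z: no change
3. 0 -> e / C _ C: inserts after position(s) 7: dolebimenigeg
surface: dolebimenigeg

cell GRD=vo, TOR=ta, MOD=ri:
underlying: doleb-ena-z-tar
1. o -> e, u -> i / F C0 _: no change
2. k -> g, t -> d / _ Z: no change
3. 0 -> e / C _ C: inserts after position(s) 9: dolebenazetar
surface: dolebenazetar

cell GRD=ki, TOR=ib, MOD=ri:
underlying: doleb-ena-at-ve
1. o -> e, u -> i / F C0 _: no change
2. k -> g, t -> d / _ Z: fires at position(s) 10: dolebenaadve
3. 0 -> e / C _ C: inserts after position(s) 10: dolebenaadeve
surface: dolebenaadeve


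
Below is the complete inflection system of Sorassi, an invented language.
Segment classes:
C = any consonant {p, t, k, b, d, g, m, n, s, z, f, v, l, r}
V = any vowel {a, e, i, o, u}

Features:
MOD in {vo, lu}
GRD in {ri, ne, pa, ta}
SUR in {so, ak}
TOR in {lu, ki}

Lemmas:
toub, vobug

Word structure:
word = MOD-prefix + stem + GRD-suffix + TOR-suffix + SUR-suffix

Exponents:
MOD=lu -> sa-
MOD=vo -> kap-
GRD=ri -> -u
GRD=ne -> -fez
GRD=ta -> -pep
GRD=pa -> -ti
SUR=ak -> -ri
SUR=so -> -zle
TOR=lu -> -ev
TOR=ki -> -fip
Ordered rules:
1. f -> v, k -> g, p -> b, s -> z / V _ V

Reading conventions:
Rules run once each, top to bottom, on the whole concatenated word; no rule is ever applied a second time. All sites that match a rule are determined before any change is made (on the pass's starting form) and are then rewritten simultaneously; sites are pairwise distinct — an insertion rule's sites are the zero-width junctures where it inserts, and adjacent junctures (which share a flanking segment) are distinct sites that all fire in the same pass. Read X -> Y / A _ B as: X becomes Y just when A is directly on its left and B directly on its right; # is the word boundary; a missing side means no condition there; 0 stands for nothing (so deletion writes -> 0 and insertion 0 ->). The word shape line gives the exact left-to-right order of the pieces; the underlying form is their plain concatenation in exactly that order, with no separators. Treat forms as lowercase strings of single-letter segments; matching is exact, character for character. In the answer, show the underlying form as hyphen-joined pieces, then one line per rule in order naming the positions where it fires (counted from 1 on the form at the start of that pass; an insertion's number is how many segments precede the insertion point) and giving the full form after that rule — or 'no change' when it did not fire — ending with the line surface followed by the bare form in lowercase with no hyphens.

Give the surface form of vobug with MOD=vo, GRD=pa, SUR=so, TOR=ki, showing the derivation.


underlying: kap-vobug-ti-fip-zle
1. f -> v, k -> g, p -> b, s -> z / V _ V: fires at position(s) 11: kapvobugtivipzle
surface: kapvobugtivipzle


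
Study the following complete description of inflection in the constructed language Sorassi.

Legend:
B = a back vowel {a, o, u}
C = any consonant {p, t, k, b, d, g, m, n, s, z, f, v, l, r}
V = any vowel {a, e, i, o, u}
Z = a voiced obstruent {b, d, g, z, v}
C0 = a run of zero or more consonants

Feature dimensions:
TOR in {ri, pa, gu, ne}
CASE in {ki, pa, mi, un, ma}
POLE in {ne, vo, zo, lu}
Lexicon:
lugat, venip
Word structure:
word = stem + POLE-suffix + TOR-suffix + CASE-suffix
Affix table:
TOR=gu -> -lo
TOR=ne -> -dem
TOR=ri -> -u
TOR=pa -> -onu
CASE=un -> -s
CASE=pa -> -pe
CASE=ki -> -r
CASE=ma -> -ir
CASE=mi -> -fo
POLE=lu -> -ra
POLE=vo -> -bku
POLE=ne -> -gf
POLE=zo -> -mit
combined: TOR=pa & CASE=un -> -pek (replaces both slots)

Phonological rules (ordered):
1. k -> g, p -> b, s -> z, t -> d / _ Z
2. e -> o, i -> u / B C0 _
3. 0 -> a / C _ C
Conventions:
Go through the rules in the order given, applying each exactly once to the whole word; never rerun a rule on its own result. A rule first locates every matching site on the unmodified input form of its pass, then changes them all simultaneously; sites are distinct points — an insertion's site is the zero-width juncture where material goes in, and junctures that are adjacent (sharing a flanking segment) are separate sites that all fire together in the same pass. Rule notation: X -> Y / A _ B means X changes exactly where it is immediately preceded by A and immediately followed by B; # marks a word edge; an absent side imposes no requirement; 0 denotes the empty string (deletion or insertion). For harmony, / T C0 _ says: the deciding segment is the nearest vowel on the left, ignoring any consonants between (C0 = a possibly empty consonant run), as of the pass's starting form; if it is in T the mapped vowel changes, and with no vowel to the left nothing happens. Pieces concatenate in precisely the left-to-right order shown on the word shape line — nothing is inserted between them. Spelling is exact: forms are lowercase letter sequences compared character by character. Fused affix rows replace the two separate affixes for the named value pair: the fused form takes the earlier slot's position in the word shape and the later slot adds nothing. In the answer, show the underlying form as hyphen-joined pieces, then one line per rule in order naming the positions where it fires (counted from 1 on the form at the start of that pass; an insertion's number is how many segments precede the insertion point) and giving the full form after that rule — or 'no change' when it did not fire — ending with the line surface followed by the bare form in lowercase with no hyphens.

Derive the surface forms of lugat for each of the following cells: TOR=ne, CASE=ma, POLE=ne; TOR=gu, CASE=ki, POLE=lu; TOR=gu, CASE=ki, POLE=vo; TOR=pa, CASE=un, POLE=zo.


cell TOR=ne, CASE=ma, POLE=ne:
underlying: lugat-gf-dem-ir
1. k -> g, p -> b, s -> z, t -> d / _ Z: fires at position(s) 5: lugadgfdemir
2. e -> o, i -> u / B C0 _: fires at position(s) 9: lugadgfdomir
3. 0 -> a / C _ C: inserts after position(s) 5, 6, 7: lugadagafadomir
surface: lugadagafadomir

cell TOR=gu, CASE=ki, POLE=lu:
underlying: lugat-ra-lo-r
1. k -> g, p -> b, s -> z, t -> d / _ Z: no change
2. e -> o, i -> u / B C0 _: no change
3. 0 -> a / C _ C: inserts after position(s) 5: lugataralor
surface: lugataralor

cell TOR=gu, CASE=ki, POLE=vo:
underlying: lugat-bku-lo-r
1. k -> g, p -> b, s -> z, t -> d / _ Z: fires at position(s) 5: lugadbkulor
2. e -> o, i -> u / B C0 _: no change
3. 0 -> a / C _ C: inserts after position(s) 5, 6: lugadabakulor
surface: lugadabakulor

cell TOR=pa, CASE=un, POLE=zo:
underlying: lugat-mit-pek
1. k -> g, p -> b, s -> z, t -> d / _ Z: no change
2. e -> o, i -> u / B C0 _: fires at position(s) 7: lugatmutpek
3. 0 -> a / C _ C: inserts after position(s) 5, 8: lugatamutapek
surface: lugatamutapek


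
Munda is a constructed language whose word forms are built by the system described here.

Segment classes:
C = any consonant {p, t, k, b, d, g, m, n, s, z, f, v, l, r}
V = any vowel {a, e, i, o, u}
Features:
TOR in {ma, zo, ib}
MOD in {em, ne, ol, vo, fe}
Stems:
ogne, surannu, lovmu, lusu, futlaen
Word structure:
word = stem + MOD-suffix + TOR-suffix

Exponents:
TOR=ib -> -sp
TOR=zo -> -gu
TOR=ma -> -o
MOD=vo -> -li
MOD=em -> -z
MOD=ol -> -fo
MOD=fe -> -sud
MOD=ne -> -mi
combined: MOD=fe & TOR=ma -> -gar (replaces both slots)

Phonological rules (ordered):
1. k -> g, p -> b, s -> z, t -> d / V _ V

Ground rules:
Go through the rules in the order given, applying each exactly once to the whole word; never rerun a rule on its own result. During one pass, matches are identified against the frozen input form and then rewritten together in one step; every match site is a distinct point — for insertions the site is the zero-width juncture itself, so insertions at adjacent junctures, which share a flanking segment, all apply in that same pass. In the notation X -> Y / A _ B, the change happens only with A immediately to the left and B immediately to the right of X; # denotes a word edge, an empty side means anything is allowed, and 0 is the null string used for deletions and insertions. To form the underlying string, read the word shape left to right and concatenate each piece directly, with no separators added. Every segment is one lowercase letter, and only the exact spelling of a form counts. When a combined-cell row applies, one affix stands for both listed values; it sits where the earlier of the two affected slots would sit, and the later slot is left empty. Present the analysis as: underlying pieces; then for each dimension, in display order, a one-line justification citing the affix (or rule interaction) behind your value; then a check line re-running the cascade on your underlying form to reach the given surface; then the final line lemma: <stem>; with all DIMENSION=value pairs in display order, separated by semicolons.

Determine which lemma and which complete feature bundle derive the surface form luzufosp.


underlying: lusu-fo-sp
TOR=ib - signalled by the affix -sp
MOD=ol - signalled by the affix -fo
check: lusufosp -> luzufosp
lemma: lusu; TOR=ib; MOD=ol


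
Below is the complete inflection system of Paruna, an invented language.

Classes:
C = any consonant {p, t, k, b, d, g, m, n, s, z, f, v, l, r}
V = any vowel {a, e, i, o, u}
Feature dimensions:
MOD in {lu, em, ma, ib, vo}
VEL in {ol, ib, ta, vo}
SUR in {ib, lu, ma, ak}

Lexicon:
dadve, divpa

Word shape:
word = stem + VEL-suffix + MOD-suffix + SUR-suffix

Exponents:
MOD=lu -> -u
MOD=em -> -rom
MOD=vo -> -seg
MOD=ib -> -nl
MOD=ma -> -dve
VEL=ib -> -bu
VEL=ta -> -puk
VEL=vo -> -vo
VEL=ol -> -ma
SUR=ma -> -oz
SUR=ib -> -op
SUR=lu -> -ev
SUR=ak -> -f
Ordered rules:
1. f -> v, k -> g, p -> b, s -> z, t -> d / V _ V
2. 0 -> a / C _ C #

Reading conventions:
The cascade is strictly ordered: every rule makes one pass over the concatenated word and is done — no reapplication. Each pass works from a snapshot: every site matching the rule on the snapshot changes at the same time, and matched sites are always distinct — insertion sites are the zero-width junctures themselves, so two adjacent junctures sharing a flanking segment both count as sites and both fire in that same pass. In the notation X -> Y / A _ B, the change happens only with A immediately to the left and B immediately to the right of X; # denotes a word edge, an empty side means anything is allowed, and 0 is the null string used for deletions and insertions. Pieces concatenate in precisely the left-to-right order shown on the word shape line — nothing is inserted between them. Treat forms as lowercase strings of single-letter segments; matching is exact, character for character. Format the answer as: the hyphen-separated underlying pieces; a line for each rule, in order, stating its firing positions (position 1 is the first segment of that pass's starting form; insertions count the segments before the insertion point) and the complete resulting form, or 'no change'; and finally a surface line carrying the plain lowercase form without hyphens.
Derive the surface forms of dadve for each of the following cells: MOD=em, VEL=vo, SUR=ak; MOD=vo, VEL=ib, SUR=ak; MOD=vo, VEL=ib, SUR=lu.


cell MOD=em, VEL=vo, SUR=ak:
underlying: dadve-vo-rom-f
1. f -> v, k -> g, p -> b, s -> z, t -> d / V _ V: no change
2. 0 -> a / C _ C #: inserts after position(s) 10: dadvevoromaf
surface: dadvevoromaf

cell MOD=vo, VEL=ib, SUR=ak:
underlying: dadve-bu-seg-f
1. f -> v, k -> g, p -> b, s -> z, t -> d / V _ V: fires at position(s) 8: dadvebuzegf
2. 0 -> a / C _ C #: inserts after position(s) 10: dadvebuzegaf
surface: dadvebuzegaf

cell MOD=vo, VEL=ib, SUR=lu:
underlying: dadve-bu-seg-ev
1. f -> v, k -> g, p -> b, s -> z, t -> d / V _ V: fires at position(s) 8: dadvebuzegev
2. 0 -> a / C _ C #: no change
surface: dadvebuzegev


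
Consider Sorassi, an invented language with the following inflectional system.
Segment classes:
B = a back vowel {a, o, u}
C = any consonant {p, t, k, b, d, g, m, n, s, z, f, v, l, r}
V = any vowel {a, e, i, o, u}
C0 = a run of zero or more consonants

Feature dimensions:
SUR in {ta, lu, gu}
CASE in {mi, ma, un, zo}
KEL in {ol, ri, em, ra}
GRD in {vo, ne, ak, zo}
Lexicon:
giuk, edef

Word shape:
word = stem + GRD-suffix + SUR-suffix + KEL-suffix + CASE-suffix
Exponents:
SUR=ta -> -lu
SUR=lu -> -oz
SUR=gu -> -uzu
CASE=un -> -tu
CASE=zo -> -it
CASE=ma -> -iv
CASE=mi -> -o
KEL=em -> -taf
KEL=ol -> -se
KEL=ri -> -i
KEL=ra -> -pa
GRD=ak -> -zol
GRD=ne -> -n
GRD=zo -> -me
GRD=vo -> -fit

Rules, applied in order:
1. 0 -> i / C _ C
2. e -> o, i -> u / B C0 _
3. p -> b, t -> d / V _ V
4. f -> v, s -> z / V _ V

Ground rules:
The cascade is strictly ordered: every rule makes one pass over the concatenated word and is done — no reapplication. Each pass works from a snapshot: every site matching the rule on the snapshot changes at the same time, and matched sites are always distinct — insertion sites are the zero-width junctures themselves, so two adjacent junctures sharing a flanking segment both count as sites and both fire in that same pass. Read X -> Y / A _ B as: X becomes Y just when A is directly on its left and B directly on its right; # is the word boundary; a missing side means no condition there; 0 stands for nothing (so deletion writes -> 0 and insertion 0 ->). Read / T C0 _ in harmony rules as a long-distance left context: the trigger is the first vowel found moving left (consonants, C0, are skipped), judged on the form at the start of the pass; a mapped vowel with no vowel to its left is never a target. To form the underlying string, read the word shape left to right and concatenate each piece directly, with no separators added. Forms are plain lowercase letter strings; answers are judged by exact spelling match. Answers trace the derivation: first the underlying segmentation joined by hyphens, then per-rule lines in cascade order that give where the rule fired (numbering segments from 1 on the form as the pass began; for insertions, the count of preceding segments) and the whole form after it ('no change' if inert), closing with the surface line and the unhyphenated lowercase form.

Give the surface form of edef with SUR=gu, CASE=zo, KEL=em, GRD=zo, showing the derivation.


underlying: edef-me-uzu-taf-it
1. 0 -> i / C _ C: inserts after position(s) 4: edefimeuzutafit
2. e -> o, i -> u / B C0 _: fires at position(s) 14: edefimeuzutafut
3. p -> b, t -> d / V _ V: fires at position(s) 11: edefimeuzudafut
4. f -> v, s -> z / V _ V: fires at position(s) 4, 13: edevimeuzudavut
surface: edevimeuzudavut


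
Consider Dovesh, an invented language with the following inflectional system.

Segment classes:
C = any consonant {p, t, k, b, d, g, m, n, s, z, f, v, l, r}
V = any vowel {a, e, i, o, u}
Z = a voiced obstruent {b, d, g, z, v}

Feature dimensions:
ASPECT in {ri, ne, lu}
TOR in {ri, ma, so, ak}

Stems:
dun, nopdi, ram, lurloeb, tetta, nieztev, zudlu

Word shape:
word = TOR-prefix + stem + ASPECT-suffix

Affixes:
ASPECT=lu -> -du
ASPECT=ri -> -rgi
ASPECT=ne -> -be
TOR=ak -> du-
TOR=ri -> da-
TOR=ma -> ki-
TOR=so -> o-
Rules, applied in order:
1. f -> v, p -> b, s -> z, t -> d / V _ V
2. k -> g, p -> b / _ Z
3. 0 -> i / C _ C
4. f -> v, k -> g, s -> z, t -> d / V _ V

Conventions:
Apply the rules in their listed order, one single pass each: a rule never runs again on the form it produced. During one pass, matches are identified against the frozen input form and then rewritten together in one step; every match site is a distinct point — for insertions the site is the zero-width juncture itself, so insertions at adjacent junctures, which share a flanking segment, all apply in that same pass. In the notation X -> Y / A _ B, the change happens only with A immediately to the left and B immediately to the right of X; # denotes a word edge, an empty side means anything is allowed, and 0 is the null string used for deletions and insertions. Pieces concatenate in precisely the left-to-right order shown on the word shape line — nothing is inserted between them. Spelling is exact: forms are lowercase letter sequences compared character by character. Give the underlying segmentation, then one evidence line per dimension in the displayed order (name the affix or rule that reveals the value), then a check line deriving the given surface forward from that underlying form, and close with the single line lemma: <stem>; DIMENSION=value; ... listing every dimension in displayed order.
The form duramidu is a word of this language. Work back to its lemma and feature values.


underlying: du-ram-du
ASPECT=lu - signalled by the affix -du
TOR=ak - signalled by the affix du-
check: duramdu -> duramdu -> duramdu -> duramidu -> duramidu
lemma: ram; ASPECT=lu; TOR=ak


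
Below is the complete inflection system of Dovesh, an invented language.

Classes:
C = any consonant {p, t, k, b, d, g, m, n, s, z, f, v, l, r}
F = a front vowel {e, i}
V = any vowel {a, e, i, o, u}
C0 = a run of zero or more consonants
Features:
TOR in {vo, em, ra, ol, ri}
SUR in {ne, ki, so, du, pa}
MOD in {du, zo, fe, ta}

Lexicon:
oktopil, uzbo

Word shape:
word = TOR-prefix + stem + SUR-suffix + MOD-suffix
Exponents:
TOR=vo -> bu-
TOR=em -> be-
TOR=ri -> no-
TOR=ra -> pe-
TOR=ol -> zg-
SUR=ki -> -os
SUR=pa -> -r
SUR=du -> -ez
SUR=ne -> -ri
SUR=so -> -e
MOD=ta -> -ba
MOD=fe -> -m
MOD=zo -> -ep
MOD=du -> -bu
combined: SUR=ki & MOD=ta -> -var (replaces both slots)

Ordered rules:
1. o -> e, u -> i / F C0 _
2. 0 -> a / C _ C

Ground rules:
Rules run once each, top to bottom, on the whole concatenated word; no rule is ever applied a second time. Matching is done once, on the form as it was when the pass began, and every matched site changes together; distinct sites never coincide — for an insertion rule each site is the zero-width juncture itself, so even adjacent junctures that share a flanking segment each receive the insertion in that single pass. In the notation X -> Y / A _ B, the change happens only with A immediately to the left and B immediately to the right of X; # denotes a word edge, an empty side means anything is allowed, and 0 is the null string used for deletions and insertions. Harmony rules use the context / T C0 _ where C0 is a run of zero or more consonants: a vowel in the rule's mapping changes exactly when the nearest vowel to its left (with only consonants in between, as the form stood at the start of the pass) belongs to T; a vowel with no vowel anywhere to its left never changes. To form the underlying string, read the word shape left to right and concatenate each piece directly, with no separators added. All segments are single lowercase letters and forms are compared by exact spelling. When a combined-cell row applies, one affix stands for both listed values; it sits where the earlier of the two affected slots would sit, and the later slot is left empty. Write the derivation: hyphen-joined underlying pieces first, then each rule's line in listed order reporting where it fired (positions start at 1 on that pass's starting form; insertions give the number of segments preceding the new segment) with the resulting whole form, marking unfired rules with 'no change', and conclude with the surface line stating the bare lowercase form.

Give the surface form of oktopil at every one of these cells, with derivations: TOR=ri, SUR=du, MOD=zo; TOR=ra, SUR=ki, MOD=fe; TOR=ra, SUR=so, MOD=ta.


cell TOR=ri, SUR=du, MOD=zo:
underlying: no-oktopil-ez-ep
1. o -> e, u -> i / F C0 _: no change
2. 0 -> a / C _ C: inserts after position(s) 4: nookatopilezep
surface: nookatopilezep

cell TOR=ra, SUR=ki, MOD=fe:
underlying: pe-oktopil-os-m
1. o -> e, u -> i / F C0 _: fires at position(s) 3, 10: peektopilesm
2. 0 -> a / C _ C: inserts after position(s) 4, 11: peekatopilesam
surface: peekatopilesam

cell TOR=ra, SUR=so, MOD=ta:
underlying: pe-oktopil-e-ba
1. o -> e, u -> i / F C0 _: fires at position(s) 3: peektopileba
2. 0 -> a / C _ C: inserts after position(s) 4: peekatopileba
surface: peekatopileba


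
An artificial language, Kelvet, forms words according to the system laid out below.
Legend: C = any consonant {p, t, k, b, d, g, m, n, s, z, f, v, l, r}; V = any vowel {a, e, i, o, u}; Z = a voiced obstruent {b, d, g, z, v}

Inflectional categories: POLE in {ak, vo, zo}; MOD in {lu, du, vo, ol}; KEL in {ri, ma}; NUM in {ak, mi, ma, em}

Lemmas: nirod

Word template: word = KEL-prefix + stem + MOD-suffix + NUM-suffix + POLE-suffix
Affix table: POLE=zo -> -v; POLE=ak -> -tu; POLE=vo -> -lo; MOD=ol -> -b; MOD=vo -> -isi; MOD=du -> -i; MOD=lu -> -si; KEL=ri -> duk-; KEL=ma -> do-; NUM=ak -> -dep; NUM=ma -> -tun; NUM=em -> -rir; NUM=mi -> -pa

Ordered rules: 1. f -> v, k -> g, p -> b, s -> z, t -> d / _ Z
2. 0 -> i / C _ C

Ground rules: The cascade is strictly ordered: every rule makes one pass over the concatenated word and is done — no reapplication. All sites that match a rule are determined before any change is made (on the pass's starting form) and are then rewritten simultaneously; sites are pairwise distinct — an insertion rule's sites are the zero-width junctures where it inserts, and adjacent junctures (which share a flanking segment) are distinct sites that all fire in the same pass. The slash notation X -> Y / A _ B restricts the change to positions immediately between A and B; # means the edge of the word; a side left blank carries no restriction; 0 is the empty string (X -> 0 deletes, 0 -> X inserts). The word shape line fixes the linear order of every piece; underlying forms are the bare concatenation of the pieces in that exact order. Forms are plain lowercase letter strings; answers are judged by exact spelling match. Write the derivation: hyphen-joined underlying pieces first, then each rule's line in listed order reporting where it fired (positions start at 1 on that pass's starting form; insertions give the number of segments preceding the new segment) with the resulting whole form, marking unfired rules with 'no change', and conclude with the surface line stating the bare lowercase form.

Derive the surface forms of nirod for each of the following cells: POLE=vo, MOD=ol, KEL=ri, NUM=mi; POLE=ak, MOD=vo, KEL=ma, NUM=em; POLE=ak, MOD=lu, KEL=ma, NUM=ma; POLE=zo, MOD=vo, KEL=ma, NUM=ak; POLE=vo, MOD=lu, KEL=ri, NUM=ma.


cell POLE=vo, MOD=ol, KEL=ri, NUM=mi:
underlying: duk-nirod-b-pa-lo
1. f -> v, k -> g, p -> b, s -> z, t -> d / _ Z: no change
2. 0 -> i / C _ C: inserts after position(s) 3, 8, 9: dukinirodibipalo
surface: dukinirodibipalo

cell POLE=ak, MOD=vo, KEL=ma, NUM=em:
underlying: do-nirod-isi-rir-tu
1. f -> v, k -> g, p -> b, s -> z, t -> d / _ Z: no change
2. 0 -> i / C _ C: inserts after position(s) 13: donirodisiriritu
surface: donirodisiriritu

cell POLE=ak, MOD=lu, KEL=ma, NUM=ma:
underlying: do-nirod-si-tun-tu
1. f -> v, k -> g, p -> b, s -> z, t -> d / _ Z: no change
2. 0 -> i / C _ C: inserts after position(s) 7, 12: donirodisitunitu
surface: donirodisitunitu

cell POLE=zo, MOD=vo, KEL=ma, NUM=ak:
underlying: do-nirod-isi-dep-v
1. f -> v, k -> g, p -> b, s -> z, t -> d / _ Z: fires at position(s) 13: donirodisidebv
2. 0 -> i / C _ C: inserts after position(s) 13: donirodisidebiv
surface: donirodisidebiv

cell POLE=vo, MOD=lu, KEL=ri, NUM=ma:
underlying: duk-nirod-si-tun-lo
1. f -> v, k -> g, p -> b, s -> z, t -> d / _ Z: no change
2. 0 -> i / C _ C: inserts after position(s) 3, 8, 13: dukinirodisitunilo
surface: dukinirodisitunilo


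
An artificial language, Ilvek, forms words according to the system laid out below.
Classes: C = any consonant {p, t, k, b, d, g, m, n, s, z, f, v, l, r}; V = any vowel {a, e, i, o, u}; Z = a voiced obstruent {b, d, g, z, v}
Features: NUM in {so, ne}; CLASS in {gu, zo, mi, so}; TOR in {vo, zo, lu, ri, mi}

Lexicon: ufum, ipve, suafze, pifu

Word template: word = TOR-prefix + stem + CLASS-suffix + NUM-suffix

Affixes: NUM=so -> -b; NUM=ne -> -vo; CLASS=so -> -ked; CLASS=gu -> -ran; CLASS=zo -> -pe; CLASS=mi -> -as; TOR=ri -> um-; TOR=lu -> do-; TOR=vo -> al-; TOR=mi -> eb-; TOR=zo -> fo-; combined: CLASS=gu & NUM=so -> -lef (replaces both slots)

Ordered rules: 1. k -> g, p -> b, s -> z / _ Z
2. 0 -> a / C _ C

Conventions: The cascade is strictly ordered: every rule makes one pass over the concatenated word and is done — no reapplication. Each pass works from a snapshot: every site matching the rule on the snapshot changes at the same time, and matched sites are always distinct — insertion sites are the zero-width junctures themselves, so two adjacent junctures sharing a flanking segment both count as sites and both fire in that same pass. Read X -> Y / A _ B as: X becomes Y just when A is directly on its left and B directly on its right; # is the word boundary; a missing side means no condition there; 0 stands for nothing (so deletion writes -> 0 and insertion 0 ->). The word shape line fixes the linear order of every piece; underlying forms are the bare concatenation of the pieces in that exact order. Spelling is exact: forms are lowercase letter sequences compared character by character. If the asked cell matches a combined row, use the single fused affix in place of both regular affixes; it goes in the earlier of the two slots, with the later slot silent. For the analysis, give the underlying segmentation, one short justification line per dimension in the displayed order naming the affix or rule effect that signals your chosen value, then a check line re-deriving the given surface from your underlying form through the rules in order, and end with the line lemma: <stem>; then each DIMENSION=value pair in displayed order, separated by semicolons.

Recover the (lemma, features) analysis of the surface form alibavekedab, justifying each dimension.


underlying: al-ipve-ked-b
NUM=so - signalled by the affix -b
CLASS=so - signalled by the affix -ked
TOR=vo - signalled by the affix al-
check: alipvekedb -> alibvekedb -> alibavekedab
lemma: ipve; NUM=so; CLASS=so; TOR=vo
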